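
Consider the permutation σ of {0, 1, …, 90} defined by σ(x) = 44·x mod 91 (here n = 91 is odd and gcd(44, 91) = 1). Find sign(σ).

Orbit of 53 under x↦44x: [53, 57, 51, 60, 1, 44, 25]… (length divides ord_91(44)).
π_44 has 12 disjoint cycles with lengths [12, 12, 12, 12, 12, 12, 4, 4, 4, 3, 3, 1] on {0,…,90}.
Σ(ℓ_i−1) = 91−12 = 79; sign = (−1)^79 = -1.

-1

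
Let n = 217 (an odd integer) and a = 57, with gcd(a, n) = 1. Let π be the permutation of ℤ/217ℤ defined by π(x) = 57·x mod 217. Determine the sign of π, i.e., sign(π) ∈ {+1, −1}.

Trace 92: π^k(92) = [92, 36, 99, 1, 57, 211] for k=0..5.
The orbit structure of x ↦ 57x mod 217: 42 orbits of sizes [6, 6, 6, 6, 6, 6, 6, 6, 6, 6, 6, 6, 6, 6, 6, 6, 6, 6, 6, 6, 6, 6, 6, 6, 6, 6, 6, 6, 6, 6, 6, 6, 6, 6, 6, 1, 1, 1, 1, 1, 1, 1].
n − c = 217 − 42 = 175; sign = (−1)^175 = -1.

-1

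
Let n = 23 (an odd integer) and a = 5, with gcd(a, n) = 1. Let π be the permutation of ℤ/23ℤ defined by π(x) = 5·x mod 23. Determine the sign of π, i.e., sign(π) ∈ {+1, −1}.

Trace 19: π^k(19) = [19, 3, 15, 6, 7, 12, 14] for k=0..6.
π_5 has 2 disjoint cycles with lengths [22, 1] on {0,…,22}.
23 − 2 = 21 transpositions; sign(π) = (−1)^21 = -1.
Zolotarev: (5|23) = -1, matching the cycle-count sign.

-1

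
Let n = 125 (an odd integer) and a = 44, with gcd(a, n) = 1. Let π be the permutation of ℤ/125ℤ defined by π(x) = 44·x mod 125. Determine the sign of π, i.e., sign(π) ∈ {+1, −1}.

+1

Trace 14: π^k(14) = [14, 116, 104, 76, 94, 11, 109] for k=0..6.
Decompose π into cycles: lengths [50, 50, 10, 10, 2, 2, 1] (7 cycles, including the fixed point 0).
n − c = 125 − 7 = 118; sign = (−1)^118 = +1.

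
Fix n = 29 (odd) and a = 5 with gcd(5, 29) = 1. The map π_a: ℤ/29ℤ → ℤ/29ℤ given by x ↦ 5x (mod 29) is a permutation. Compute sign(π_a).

Trace 4: π^k(4) = [4, 20, 13, 7, 6, 1, 5] for k=0..6.
Cycle type of π: 14×2 + 1; total 3 cycles.
3 cycles on 29: each ℓ→(−1)^(ℓ−1), product (−1)^26 = +1.

+1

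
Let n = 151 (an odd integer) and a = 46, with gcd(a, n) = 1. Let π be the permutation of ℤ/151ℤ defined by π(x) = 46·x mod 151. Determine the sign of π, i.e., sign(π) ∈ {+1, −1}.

Trace 87: π^k(87) = [87, 76, 23, 1, 46, 2, 92] for k=0..6.
The orbit structure of x ↦ 46x mod 151: 6 orbits of sizes [30, 30, 30, 30, 30, 1].
151 − 6 = 145 transpositions; sign(π) = (−1)^145 = -1.

-1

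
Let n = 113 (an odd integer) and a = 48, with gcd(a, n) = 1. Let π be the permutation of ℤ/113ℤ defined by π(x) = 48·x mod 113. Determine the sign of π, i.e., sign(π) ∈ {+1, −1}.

-1

Start at x=98: 98 → 71 → 18 → 73 → 1 → 48 → 44 → … (one orbit).
Decompose π into cycles: lengths [16, 16, 16, 16, 16, 16, 16, 1] (8 cycles, including the fixed point 0).
With 8 cycles on 113 points, sign = (−1)^{113−8} = -1.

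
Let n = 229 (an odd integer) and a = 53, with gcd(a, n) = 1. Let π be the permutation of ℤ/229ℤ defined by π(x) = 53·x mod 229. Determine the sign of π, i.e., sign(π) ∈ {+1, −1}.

+1

Trace 43: π^k(43) = [43, 218, 104, 16, 161, 60, 203] for k=0..6.
π_53 has 13 disjoint cycles with lengths [19, 19, 19, 19, 19, 19, 19, 19, 19, 19, 19, 19, 1] on {0,…,228}.
With 13 cycles on 229 points, sign = (−1)^{229−13} = +1.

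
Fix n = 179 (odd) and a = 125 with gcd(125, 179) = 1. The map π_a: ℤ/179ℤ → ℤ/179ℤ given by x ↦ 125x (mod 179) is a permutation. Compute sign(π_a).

+1

Trace 49: π^k(49) = [49, 39, 42, 59, 36, 25, 82] for k=0..6.
3 cycles of lengths [89, 89, 1].
Σ(ℓ_i−1) = 179−3 = 176; sign = (−1)^176 = +1.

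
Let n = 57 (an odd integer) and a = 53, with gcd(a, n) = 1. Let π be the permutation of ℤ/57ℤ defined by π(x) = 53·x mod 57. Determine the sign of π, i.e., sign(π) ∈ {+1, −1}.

Trace 56: π^k(56) = [56, 4, 41, 7, 29, 55, 8] for k=0..6.
The orbit structure of x ↦ 53x mod 57: 5 orbits of sizes [18, 18, 18, 2, 1].
n − c = 57 − 5 = 52; sign = (−1)^52 = +1.

+1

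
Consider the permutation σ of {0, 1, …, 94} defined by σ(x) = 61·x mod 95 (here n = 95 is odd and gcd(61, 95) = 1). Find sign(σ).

Orbit of 1 under x↦61x: [1, 61, 16, 26, 66, 36, 11]… (length divides ord_95(61)).
Cycle lengths of π_61 on ℤ/95ℤ: [9, 9, 9, 9, 9, 9, 9, 9, 9, 9, 1, 1, 1, 1, 1]; 15 cycles in total.
Σ(ℓ_i−1) = 95−15 = 80; sign = (−1)^80 = +1.

+1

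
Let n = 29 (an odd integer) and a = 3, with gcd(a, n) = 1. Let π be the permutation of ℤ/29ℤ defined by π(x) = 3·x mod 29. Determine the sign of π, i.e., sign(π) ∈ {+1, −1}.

-1

Start at x=5: 5 → 15 → 16 → 19 → 28 → 26 → 20 → … (one orbit).
π_3 has 2 disjoint cycles with lengths [28, 1] on {0,…,28}.
With 2 cycles on 29 points, sign = (−1)^{29−2} = -1.
(3|29)_J = -1 (Zolotarev's lemma cross-check).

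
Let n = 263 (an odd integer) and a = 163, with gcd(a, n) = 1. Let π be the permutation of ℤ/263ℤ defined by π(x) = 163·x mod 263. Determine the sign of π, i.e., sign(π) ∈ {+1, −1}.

-1

Trace 211: π^k(211) = [211, 203, 214, 166, 232, 207, 77] for k=0..6.
Decompose π into cycles: lengths [262, 1] (2 cycles, including the fixed point 0).
263 − 2 = 261 transpositions; sign(π) = (−1)^261 = -1.
(163|263)_J = -1 (Zolotarev's lemma cross-check).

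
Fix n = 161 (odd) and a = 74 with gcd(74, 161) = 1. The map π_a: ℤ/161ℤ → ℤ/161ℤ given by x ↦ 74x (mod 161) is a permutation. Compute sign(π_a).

-1

Orbit of 8 under x↦74x: [8, 109, 16, 57, 32, 114, 64]… (length divides ord_161(74)).
π_74 has 6 disjoint cycles with lengths [66, 66, 22, 3, 3, 1] on {0,…,160}.
Σ(ℓ_i−1) = 161−6 = 155; sign = (−1)^155 = -1.
The Jacobi symbol (74|161) = -1 (Zolotarev) agrees.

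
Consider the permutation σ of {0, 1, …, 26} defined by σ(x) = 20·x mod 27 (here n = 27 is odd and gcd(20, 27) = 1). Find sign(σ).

Orbit of 17 under x↦20x: [17, 16, 23, 1, 20, 22, 8]… (length divides ord_27(20)).
π_20 has 4 disjoint cycles with lengths [18, 6, 2, 1] on {0,…,26}.
Σ(ℓ_i−1) = 27−4 = 23; sign = (−1)^23 = -1.
Via Zolotarev, sign(π_{20}) = (20|27) = -1.

-1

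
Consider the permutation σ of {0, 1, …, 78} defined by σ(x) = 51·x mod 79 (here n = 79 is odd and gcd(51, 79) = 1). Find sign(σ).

Orbit of 8 under x↦51x: [8, 13, 31, 1, 51, 73, 10]… (length divides ord_79(51)).
Decompose π into cycles: lengths [39, 39, 1] (3 cycles, including the fixed point 0).
79 − 3 = 76 transpositions; sign(π) = (−1)^76 = +1.
Via Zolotarev, sign(π_{51}) = (51|79) = +1.

+1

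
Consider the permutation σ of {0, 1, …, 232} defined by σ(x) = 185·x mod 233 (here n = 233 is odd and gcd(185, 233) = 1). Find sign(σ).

Start at x=224: 224 → 199 → 1 → 185 → 207 → 83 → 210 → … (one orbit).
Cycle lengths of π_185 on ℤ/233ℤ: [232, 1]; 2 cycles in total.
With 2 cycles on 233 points, sign = (−1)^{233−2} = -1.
Zolotarev: (185|233) = -1, matching the cycle-count sign.

-1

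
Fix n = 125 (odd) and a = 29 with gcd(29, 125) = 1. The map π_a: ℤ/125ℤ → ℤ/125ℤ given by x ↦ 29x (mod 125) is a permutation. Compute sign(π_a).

Trace 89: π^k(89) = [89, 81, 99, 121, 9, 11, 69] for k=0..6.
7 cycles of lengths [50, 50, 10, 10, 2, 2, 1].
Σ(ℓ_i−1) = 125−7 = 118; sign = (−1)^118 = +1.
Check: (29/125) = +1 by Zolotarev.

+1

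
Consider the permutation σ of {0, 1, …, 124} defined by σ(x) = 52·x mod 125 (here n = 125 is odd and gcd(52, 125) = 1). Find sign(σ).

-1

Orbit of 11 under x↦52x: [11, 72, 119, 63, 26, 102, 54]… (length divides ord_125(52)).
The orbit structure of x ↦ 52x mod 125: 4 orbits of sizes [100, 20, 4, 1].
4 cycles on 125: each ℓ→(−1)^(ℓ−1), product (−1)^121 = -1.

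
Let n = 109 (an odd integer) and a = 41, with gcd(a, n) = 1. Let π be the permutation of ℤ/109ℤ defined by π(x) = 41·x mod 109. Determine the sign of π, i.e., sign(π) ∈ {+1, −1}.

-1

Orbit of 1 under x↦41x: [1, 41, 46, 33, 45, 101, 108]… (length divides ord_109(41)).
Cycle lengths of π_41 on ℤ/109ℤ: [12, 12, 12, 12, 12, 12, 12, 12, 12, 1]; 10 cycles in total.
With 10 cycles on 109 points, sign = (−1)^{109−10} = -1.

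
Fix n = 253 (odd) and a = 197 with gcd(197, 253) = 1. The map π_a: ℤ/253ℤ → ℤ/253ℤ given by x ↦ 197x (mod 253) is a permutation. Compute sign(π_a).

-1

Orbit of 100 under x↦197x: [100, 219, 133, 142, 144, 32, 232]… (length divides ord_253(197)).
π_197 has 18 disjoint cycles with lengths [22, 22, 22, 22, 22, 22, 22, 22, 22, 22, 11, 11, 2, 2, 2, 2, 2, 1] on {0,…,252}.
18 cycles on 253: each ℓ→(−1)^(ℓ−1), product (−1)^235 = -1.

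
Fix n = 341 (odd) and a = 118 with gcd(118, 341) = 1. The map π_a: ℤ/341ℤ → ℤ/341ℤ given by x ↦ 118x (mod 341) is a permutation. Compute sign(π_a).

Trace 5: π^k(5) = [5, 249, 56, 129, 218, 149, 191] for k=0..6.
22 cycles of lengths [30, 30, 30, 30, 30, 30, 30, 30, 30, 30, 10, 3, 3, 3, 3, 3, 3, 3, 3, 3, 3, 1].
With 22 cycles on 341 points, sign = (−1)^{341−22} = -1.
(118|341)_J = -1 (Zolotarev's lemma cross-check).

-1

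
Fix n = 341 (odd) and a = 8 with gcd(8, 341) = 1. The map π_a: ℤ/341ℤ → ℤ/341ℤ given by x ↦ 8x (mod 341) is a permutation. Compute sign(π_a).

-1

Start at x=8: 8 → 64 → 171 → 4 → 32 → 256 → 2 → … (one orbit).
The orbit structure of x ↦ 8x mod 341: 38 orbits of sizes [10, 10, 10, 10, 10, 10, 10, 10, 10, 10, 10, 10, 10, 10, 10, 10, 10, 10, 10, 10, 10, 10, 10, 10, 10, 10, 10, 10, 10, 10, 10, 5, 5, 5, 5, 5, 5, 1].
With 38 cycles on 341 points, sign = (−1)^{341−38} = -1.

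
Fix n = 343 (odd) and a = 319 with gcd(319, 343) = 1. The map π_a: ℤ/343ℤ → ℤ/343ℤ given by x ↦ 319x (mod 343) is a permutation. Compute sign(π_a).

+1

Trace 212: π^k(212) = [212, 57, 4, 247, 246, 270, 37] for k=0..6.
Cycle type of π: 147×2 + 21×2 + 3×2 + 1; total 7 cycles.
343 − 7 = 336 transpositions; sign(π) = (−1)^336 = +1.
The Jacobi symbol (319|343) = +1 (Zolotarev) agrees.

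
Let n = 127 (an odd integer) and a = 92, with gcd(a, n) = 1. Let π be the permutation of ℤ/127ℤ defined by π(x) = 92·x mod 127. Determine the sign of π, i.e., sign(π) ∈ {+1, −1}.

Trace 25: π^k(25) = [25, 14, 18, 5, 79, 29, 1] for k=0..6.
The orbit structure of x ↦ 92x mod 127: 2 orbits of sizes [126, 1].
127 − 2 = 125 transpositions; sign(π) = (−1)^125 = -1.

-1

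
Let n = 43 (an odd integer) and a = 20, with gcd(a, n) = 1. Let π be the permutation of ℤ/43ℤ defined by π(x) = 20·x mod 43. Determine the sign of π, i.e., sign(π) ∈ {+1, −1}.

-1

Trace 25: π^k(25) = [25, 27, 24, 7, 11, 5, 14] for k=0..6.
π_20 has 2 disjoint cycles with lengths [42, 1] on {0,…,42}.
2 cycles on 43: each ℓ→(−1)^(ℓ−1), product (−1)^41 = -1.
(20|43)_J = -1 (Zolotarev's lemma cross-check).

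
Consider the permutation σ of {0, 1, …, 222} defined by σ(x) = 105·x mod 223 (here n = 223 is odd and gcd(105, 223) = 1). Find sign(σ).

Orbit of 132 under x↦105x: [132, 34, 2, 210, 196, 64, 30]… (length divides ord_223(105)).
The orbit structure of x ↦ 105x mod 223: 7 orbits of sizes [37, 37, 37, 37, 37, 37, 1].
Σ(ℓ_i−1) = 223−7 = 216; sign = (−1)^216 = +1.
Check: (105/223) = +1 by Zolotarev.

+1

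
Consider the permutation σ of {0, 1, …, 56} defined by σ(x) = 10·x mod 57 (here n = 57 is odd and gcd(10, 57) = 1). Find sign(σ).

-1

Trace 22: π^k(22) = [22, 49, 34, 55, 37, 28, 52] for k=0..6.
The orbit structure of x ↦ 10x mod 57: 6 orbits of sizes [18, 18, 18, 1, 1, 1].
n − c = 57 − 6 = 51; sign = (−1)^51 = -1.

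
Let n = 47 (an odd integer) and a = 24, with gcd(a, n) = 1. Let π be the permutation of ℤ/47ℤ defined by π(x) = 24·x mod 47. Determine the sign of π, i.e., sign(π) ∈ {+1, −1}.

+1

Start at x=24: 24 → 12 → 6 → 3 → 25 → 36 → 18 → … (one orbit).
The orbit structure of x ↦ 24x mod 47: 3 orbits of sizes [23, 23, 1].
Σ(ℓ_i−1) = 47−3 = 44; sign = (−1)^44 = +1.
The Jacobi symbol (24|47) = +1 (Zolotarev) agrees.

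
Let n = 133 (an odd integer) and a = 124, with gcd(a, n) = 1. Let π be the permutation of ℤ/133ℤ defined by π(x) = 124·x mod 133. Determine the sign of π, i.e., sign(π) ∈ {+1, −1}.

Start at x=64: 64 → 89 → 130 → 27 → 23 → 59 → 1 → … (one orbit).
9 cycles of lengths [18, 18, 18, 18, 18, 18, 18, 6, 1].
133 − 9 = 124 transpositions; sign(π) = (−1)^124 = +1.
Check: (124/133) = +1 by Zolotarev.

+1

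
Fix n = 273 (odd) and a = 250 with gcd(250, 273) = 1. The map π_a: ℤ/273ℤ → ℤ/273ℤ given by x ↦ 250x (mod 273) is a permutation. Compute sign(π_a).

Orbit of 256 under x↦250x: [256, 118, 16, 178, 1, 250]… (length divides ord_273(250)).
54 cycles of lengths [6, 6, 6, 6, 6, 6, 6, 6, 6, 6, 6, 6, 6, 6, 6, 6, 6, 6, 6, 6, 6, 6, 6, 6, 6, 6, 6, 6, 6, 6, 6, 6, 6, 6, 6, 6, 6, 6, 6, 3, 3, 3, 3, 3, 3, 3, 3, 3, 3, 3, 3, 1, 1, 1].
sign(π) = (−1)^{n − #cycles} = (−1)^{273−54} = (−1)^219 = -1.
Check: (250/273) = -1 by Zolotarev.

-1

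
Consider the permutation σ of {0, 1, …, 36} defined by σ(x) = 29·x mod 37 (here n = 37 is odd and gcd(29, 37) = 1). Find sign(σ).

Start at x=27: 27 → 6 → 26 → 14 → 36 → 8 → 10 → … (one orbit).
The orbit structure of x ↦ 29x mod 37: 4 orbits of sizes [12, 12, 12, 1].
sign(π) = (−1)^{n − #cycles} = (−1)^{37−4} = (−1)^33 = -1.

-1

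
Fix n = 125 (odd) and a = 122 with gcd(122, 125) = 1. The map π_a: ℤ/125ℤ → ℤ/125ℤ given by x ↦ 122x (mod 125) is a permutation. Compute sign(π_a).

Orbit of 76 under x↦122x: [76, 22, 59, 73, 31, 32, 29]… (length divides ord_125(122)).
Decompose π into cycles: lengths [100, 20, 4, 1] (4 cycles, including the fixed point 0).
4 cycles on 125: each ℓ→(−1)^(ℓ−1), product (−1)^121 = -1.
Zolotarev: (122|125) = -1, matching the cycle-count sign.

-1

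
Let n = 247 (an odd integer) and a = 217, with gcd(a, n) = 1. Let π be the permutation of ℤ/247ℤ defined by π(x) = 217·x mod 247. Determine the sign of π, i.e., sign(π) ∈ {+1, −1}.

-1

Orbit of 1 under x↦217x: [1, 217, 159, 170, 87, 107]… (length divides ord_247(217)).
Decompose π into cycles: lengths [6, 6, 6, 6, 6, 6, 6, 6, 6, 6, 6, 6, 6, 6, 6, 6, 6, 6, 6, 6, 6, 6, 6, 6, 6, 6, 6, 6, 6, 6, 6, 6, 6, 6, 6, 6, 6, 6, 6, 3, 3, 3, 3, 1] (44 cycles, including the fixed point 0).
n − c = 247 − 44 = 203; sign = (−1)^203 = -1.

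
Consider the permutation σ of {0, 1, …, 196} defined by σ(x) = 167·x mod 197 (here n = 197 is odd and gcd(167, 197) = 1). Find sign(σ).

-1

Trace 138: π^k(138) = [138, 194, 90, 58, 33, 192, 150] for k=0..6.
Cycle lengths of π_167 on ℤ/197ℤ: [196, 1]; 2 cycles in total.
With 2 cycles on 197 points, sign = (−1)^{197−2} = -1.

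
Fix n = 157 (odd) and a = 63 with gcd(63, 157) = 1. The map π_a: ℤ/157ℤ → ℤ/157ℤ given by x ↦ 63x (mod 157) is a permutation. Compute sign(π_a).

Trace 150: π^k(150) = [150, 30, 6, 64, 107, 147, 155] for k=0..6.
The orbit structure of x ↦ 63x mod 157: 2 orbits of sizes [156, 1].
sign(π) = (−1)^{n − #cycles} = (−1)^{157−2} = (−1)^155 = -1.

-1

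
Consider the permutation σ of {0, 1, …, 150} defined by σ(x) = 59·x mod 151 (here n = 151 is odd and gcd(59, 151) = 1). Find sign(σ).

Trace 8: π^k(8) = [8, 19, 64, 1, 59] for k=0..4.
π_59 has 31 disjoint cycles with lengths [5, 5, 5, 5, 5, 5, 5, 5, 5, 5, 5, 5, 5, 5, 5, 5, 5, 5, 5, 5, 5, 5, 5, 5, 5, 5, 5, 5, 5, 5, 1] on {0,…,150}.
151 − 31 = 120 transpositions; sign(π) = (−1)^120 = +1.
Check: (59/151) = +1 by Zolotarev.

+1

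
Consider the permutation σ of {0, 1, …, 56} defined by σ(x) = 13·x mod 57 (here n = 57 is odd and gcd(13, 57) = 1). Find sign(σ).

Trace 1: π^k(1) = [1, 13, 55, 31, 4, 52, 49] for k=0..6.
π_13 has 6 disjoint cycles with lengths [18, 18, 18, 1, 1, 1] on {0,…,56}.
n − c = 57 − 6 = 51; sign = (−1)^51 = -1.
The Jacobi symbol (13|57) = -1 (Zolotarev) agrees.

-1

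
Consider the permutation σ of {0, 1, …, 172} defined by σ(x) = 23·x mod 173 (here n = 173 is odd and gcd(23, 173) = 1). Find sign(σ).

+1

Start at x=6: 6 → 138 → 60 → 169 → 81 → 133 → 118 → … (one orbit).
Cycle type of π: 43×4 + 1; total 5 cycles.
n − c = 173 − 5 = 168; sign = (−1)^168 = +1.
Via Zolotarev, sign(π_{23}) = (23|173) = +1.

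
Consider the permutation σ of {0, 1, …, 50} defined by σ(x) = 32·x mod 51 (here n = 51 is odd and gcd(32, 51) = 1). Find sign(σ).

Start at x=16: 16 → 2 → 13 → 8 → 1 → 32 → 4 → … (one orbit).
The orbit structure of x ↦ 32x mod 51: 8 orbits of sizes [8, 8, 8, 8, 8, 8, 2, 1].
51 − 8 = 43 transpositions; sign(π) = (−1)^43 = -1.

-1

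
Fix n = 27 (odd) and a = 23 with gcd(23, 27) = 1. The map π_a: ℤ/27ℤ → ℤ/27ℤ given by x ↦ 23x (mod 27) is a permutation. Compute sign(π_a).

Trace 1: π^k(1) = [1, 23, 16, 17, 13, 2, 19] for k=0..6.
The orbit structure of x ↦ 23x mod 27: 4 orbits of sizes [18, 6, 2, 1].
Σ(ℓ_i−1) = 27−4 = 23; sign = (−1)^23 = -1.
The Jacobi symbol (23|27) = -1 (Zolotarev) agrees.

-1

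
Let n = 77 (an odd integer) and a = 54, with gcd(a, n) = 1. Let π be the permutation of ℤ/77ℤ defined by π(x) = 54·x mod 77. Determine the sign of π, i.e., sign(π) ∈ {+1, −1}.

Orbit of 10 under x↦54x: [10, 1, 54, 67, 76, 23]… (length divides ord_77(54)).
The orbit structure of x ↦ 54x mod 77: 17 orbits of sizes [6, 6, 6, 6, 6, 6, 6, 6, 6, 6, 6, 2, 2, 2, 2, 2, 1].
Σ(ℓ_i−1) = 77−17 = 60; sign = (−1)^60 = +1.
(54|77)_J = +1 (Zolotarev's lemma cross-check).

+1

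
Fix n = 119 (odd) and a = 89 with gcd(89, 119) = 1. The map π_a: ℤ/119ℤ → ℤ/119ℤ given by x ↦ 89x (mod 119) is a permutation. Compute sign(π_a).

-1

Start at x=13: 13 → 86 → 38 → 50 → 47 → 18 → 55 → … (one orbit).
14 cycles of lengths [12, 12, 12, 12, 12, 12, 12, 12, 6, 4, 4, 4, 4, 1].
Σ(ℓ_i−1) = 119−14 = 105; sign = (−1)^105 = -1.
The Jacobi symbol (89|119) = -1 (Zolotarev) agrees.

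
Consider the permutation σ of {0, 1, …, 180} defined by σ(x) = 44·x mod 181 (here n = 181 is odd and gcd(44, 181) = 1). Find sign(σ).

+1

Trace 5: π^k(5) = [5, 39, 87, 27, 102, 144, 1] for k=0..6.
5 cycles of lengths [45, 45, 45, 45, 1].
181 − 5 = 176 transpositions; sign(π) = (−1)^176 = +1.
Check: (44/181) = +1 by Zolotarev.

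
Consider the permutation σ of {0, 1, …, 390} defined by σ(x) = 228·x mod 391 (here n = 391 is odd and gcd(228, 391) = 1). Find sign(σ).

+1

Trace 286: π^k(286) = [286, 302, 40, 127, 22, 324, 364] for k=0..6.
The orbit structure of x ↦ 228x mod 391: 5 orbits of sizes [176, 176, 22, 16, 1].
With 5 cycles on 391 points, sign = (−1)^{391−5} = +1.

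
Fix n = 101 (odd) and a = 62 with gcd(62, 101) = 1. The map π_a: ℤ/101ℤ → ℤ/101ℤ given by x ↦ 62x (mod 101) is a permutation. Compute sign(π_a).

-1

Trace 41: π^k(41) = [41, 17, 44, 1, 62, 6, 69] for k=0..6.
The orbit structure of x ↦ 62x mod 101: 6 orbits of sizes [20, 20, 20, 20, 20, 1].
n − c = 101 − 6 = 95; sign = (−1)^95 = -1.
Via Zolotarev, sign(π_{62}) = (62|101) = -1.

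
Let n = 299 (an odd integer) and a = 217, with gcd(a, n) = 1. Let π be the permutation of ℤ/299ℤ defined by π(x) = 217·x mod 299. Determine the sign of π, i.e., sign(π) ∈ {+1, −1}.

-1

Start at x=87: 87 → 42 → 144 → 152 → 94 → 66 → 269 → … (one orbit).
The orbit structure of x ↦ 217x mod 299: 10 orbits of sizes [66, 66, 66, 66, 22, 3, 3, 3, 3, 1].
10 cycles on 299: each ℓ→(−1)^(ℓ−1), product (−1)^289 = -1.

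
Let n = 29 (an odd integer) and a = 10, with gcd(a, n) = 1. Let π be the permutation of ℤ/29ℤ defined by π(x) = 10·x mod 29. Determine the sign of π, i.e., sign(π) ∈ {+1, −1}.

Start at x=14: 14 → 24 → 8 → 22 → 17 → 25 → 18 → … (one orbit).
Decompose π into cycles: lengths [28, 1] (2 cycles, including the fixed point 0).
Σ(ℓ_i−1) = 29−2 = 27; sign = (−1)^27 = -1.

-1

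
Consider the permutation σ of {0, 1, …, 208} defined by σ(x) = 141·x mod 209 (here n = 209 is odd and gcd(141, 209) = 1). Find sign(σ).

Start at x=125: 125 → 69 → 115 → 122 → 64 → 37 → 201 → … (one orbit).
Cycle lengths of π_141 on ℤ/209ℤ: [30, 30, 30, 30, 30, 30, 6, 6, 6, 5, 5, 1]; 12 cycles in total.
n − c = 209 − 12 = 197; sign = (−1)^197 = -1.

-1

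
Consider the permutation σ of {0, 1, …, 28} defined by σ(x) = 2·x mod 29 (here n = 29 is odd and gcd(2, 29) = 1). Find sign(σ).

Start at x=7: 7 → 14 → 28 → 27 → 25 → 21 → 13 → … (one orbit).
Cycle type of π: 28 + 1; total 2 cycles.
n − c = 29 − 2 = 27; sign = (−1)^27 = -1.
Zolotarev: (2|29) = -1, matching the cycle-count sign.

-1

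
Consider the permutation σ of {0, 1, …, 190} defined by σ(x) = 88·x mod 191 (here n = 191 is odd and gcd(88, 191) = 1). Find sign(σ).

Start at x=67: 67 → 166 → 92 → 74 → 18 → 56 → 153 → … (one orbit).
π_88 has 2 disjoint cycles with lengths [190, 1] on {0,…,190}.
Σ(ℓ_i−1) = 191−2 = 189; sign = (−1)^189 = -1.

-1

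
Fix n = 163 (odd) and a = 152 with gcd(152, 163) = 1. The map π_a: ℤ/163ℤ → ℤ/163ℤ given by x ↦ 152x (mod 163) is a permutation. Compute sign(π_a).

+1

Start at x=39: 39 → 60 → 155 → 88 → 10 → 53 → 69 → … (one orbit).
Decompose π into cycles: lengths [81, 81, 1] (3 cycles, including the fixed point 0).
n − c = 163 − 3 = 160; sign = (−1)^160 = +1.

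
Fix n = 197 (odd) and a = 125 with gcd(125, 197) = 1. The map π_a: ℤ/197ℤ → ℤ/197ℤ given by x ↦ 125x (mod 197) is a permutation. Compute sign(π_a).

-1

Start at x=135: 135 → 130 → 96 → 180 → 42 → 128 → 43 → … (one orbit).
The orbit structure of x ↦ 125x mod 197: 2 orbits of sizes [196, 1].
n − c = 197 − 2 = 195; sign = (−1)^195 = -1.
Via Zolotarev, sign(π_{125}) = (125|197) = -1.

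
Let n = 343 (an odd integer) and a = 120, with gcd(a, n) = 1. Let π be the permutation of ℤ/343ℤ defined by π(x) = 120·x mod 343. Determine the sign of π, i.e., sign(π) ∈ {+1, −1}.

+1

Orbit of 57 under x↦120x: [57, 323, 1, 120, 337, 309, 36]… (length divides ord_343(120)).
Cycle type of π: 49×6 + 7×6 + 1×7; total 19 cycles.
sign(π) = (−1)^{n − #cycles} = (−1)^{343−19} = (−1)^324 = +1.
Via Zolotarev, sign(π_{120}) = (120|343) = +1.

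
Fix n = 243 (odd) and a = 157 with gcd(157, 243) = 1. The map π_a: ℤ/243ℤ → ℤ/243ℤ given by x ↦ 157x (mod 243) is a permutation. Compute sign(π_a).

Trace 148: π^k(148) = [148, 151, 136, 211, 79, 10, 112] for k=0..6.
Cycle lengths of π_157 on ℤ/243ℤ: [81, 81, 27, 27, 9, 9, 3, 3, 1, 1, 1]; 11 cycles in total.
sign(π) = (−1)^{n − #cycles} = (−1)^{243−11} = (−1)^232 = +1.
The Jacobi symbol (157|243) = +1 (Zolotarev) agrees.

+1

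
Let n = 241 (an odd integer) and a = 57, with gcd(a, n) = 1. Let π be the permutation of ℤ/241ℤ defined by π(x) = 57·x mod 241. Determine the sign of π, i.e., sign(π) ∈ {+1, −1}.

Trace 215: π^k(215) = [215, 205, 117, 162, 76, 235, 140] for k=0..6.
The orbit structure of x ↦ 57x mod 241: 4 orbits of sizes [80, 80, 80, 1].
Σ(ℓ_i−1) = 241−4 = 237; sign = (−1)^237 = -1.
Via Zolotarev, sign(π_{57}) = (57|241) = -1.

-1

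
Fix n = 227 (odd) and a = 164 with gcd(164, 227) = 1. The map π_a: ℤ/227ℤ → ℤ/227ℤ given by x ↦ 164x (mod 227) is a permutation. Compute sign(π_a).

Start at x=180: 180 → 10 → 51 → 192 → 162 → 9 → 114 → … (one orbit).
2 cycles of lengths [226, 1].
sign(π) = (−1)^{n − #cycles} = (−1)^{227−2} = (−1)^225 = -1.

-1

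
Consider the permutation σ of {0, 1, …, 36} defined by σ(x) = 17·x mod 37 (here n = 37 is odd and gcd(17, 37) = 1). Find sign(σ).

Orbit of 31 under x↦17x: [31, 9, 5, 11, 2, 34, 23]… (length divides ord_37(17)).
Cycle type of π: 36 + 1; total 2 cycles.
With 2 cycles on 37 points, sign = (−1)^{37−2} = -1.
Check: (17/37) = -1 by Zolotarev.

-1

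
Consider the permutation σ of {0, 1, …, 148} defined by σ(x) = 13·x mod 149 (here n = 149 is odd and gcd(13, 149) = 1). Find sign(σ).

-1

Trace 18: π^k(18) = [18, 85, 62, 61, 48, 28, 66] for k=0..6.
Decompose π into cycles: lengths [148, 1] (2 cycles, including the fixed point 0).
n − c = 149 − 2 = 147; sign = (−1)^147 = -1.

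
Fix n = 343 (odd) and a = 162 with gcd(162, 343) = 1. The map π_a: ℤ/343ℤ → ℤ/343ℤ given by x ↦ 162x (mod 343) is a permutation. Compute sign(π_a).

Orbit of 85 under x↦162x: [85, 50, 211, 225, 92, 155, 71]… (length divides ord_343(162)).
π_162 has 19 disjoint cycles with lengths [49, 49, 49, 49, 49, 49, 7, 7, 7, 7, 7, 7, 1, 1, 1, 1, 1, 1, 1] on {0,…,342}.
sign(π) = (−1)^{n − #cycles} = (−1)^{343−19} = (−1)^324 = +1.
Via Zolotarev, sign(π_{162}) = (162|343) = +1.

+1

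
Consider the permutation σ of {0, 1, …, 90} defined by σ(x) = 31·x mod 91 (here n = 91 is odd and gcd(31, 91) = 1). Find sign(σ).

Orbit of 79 under x↦31x: [79, 83, 25, 47, 1, 31, 51]… (length divides ord_91(31)).
Cycle type of π: 12×6 + 6 + 4×3 + 1; total 11 cycles.
91 − 11 = 80 transpositions; sign(π) = (−1)^80 = +1.

+1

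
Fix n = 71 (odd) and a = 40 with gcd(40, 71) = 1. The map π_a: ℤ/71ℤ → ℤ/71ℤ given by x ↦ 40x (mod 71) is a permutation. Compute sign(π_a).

Orbit of 54 under x↦40x: [54, 30, 64, 4, 18, 10, 45]… (length divides ord_71(40)).
Cycle type of π: 35×2 + 1; total 3 cycles.
71 − 3 = 68 transpositions; sign(π) = (−1)^68 = +1.

+1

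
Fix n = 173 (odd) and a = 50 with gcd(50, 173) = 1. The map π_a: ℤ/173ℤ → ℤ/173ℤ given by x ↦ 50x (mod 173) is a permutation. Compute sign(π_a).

Trace 89: π^k(89) = [89, 125, 22, 62, 159, 165, 119] for k=0..6.
2 cycles of lengths [172, 1].
With 2 cycles on 173 points, sign = (−1)^{173−2} = -1.
The Jacobi symbol (50|173) = -1 (Zolotarev) agrees.

-1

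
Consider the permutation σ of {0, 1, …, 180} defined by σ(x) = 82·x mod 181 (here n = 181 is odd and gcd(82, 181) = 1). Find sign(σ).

Orbit of 125 under x↦82x: [125, 114, 117, 1, 82, 27, 42]… (length divides ord_181(82)).
π_82 has 13 disjoint cycles with lengths [15, 15, 15, 15, 15, 15, 15, 15, 15, 15, 15, 15, 1] on {0,…,180}.
With 13 cycles on 181 points, sign = (−1)^{181−13} = +1.

+1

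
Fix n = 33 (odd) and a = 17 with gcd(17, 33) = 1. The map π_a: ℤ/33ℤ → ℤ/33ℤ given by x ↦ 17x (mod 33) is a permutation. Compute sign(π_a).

Start at x=29: 29 → 31 → 32 → 16 → 8 → 4 → 2 → … (one orbit).
π_17 has 5 disjoint cycles with lengths [10, 10, 10, 2, 1] on {0,…,32}.
With 5 cycles on 33 points, sign = (−1)^{33−5} = +1.

+1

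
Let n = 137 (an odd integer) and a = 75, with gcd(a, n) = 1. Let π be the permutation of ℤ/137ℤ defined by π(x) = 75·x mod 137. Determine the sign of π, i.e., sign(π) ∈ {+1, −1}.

-1

Orbit of 115 under x↦75x: [115, 131, 98, 89, 99, 27, 107]… (length divides ord_137(75)).
Cycle lengths of π_75 on ℤ/137ℤ: [136, 1]; 2 cycles in total.
2 cycles on 137: each ℓ→(−1)^(ℓ−1), product (−1)^135 = -1.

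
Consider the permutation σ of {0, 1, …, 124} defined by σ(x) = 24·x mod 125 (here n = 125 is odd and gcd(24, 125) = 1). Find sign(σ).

+1

Trace 76: π^k(76) = [76, 74, 26, 124, 101, 49, 51] for k=0..6.
Cycle lengths of π_24 on ℤ/125ℤ: [10, 10, 10, 10, 10, 10, 10, 10, 10, 10, 2, 2, 2, 2, 2, 2, 2, 2, 2, 2, 2, 2, 1]; 23 cycles in total.
n − c = 125 − 23 = 102; sign = (−1)^102 = +1.
The Jacobi symbol (24|125) = +1 (Zolotarev) agrees.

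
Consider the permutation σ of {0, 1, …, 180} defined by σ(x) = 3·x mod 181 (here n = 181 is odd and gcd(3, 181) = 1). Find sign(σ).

Trace 75: π^k(75) = [75, 44, 132, 34, 102, 125, 13] for k=0..6.
π_3 has 5 disjoint cycles with lengths [45, 45, 45, 45, 1] on {0,…,180}.
n − c = 181 − 5 = 176; sign = (−1)^176 = +1.

+1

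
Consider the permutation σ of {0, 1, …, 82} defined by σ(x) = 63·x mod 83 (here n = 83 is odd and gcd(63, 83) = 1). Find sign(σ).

Orbit of 68 under x↦63x: [68, 51, 59, 65, 28, 21, 78]… (length divides ord_83(63)).
The orbit structure of x ↦ 63x mod 83: 3 orbits of sizes [41, 41, 1].
3 cycles on 83: each ℓ→(−1)^(ℓ−1), product (−1)^80 = +1.
(63|83)_J = +1 (Zolotarev's lemma cross-check).

+1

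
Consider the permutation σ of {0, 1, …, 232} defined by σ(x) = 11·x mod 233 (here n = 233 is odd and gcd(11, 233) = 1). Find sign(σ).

-1

Start at x=162: 162 → 151 → 30 → 97 → 135 → 87 → 25 → … (one orbit).
Cycle lengths of π_11 on ℤ/233ℤ: [232, 1]; 2 cycles in total.
With 2 cycles on 233 points, sign = (−1)^{233−2} = -1.
Via Zolotarev, sign(π_{11}) = (11|233) = -1.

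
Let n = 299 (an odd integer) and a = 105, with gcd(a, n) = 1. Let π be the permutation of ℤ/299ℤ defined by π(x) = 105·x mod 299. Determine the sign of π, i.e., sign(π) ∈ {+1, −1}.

Start at x=261: 261 → 196 → 248 → 27 → 144 → 170 → 209 → … (one orbit).
39 cycles of lengths [11, 11, 11, 11, 11, 11, 11, 11, 11, 11, 11, 11, 11, 11, 11, 11, 11, 11, 11, 11, 11, 11, 11, 11, 11, 11, 1, 1, 1, 1, 1, 1, 1, 1, 1, 1, 1, 1, 1].
With 39 cycles on 299 points, sign = (−1)^{299−39} = +1.
Zolotarev: (105|299) = +1, matching the cycle-count sign.

+1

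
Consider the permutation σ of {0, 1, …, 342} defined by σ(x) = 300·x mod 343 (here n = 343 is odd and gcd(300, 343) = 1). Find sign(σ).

Start at x=106: 106 → 244 → 141 → 111 → 29 → 125 → 113 → … (one orbit).
Decompose π into cycles: lengths [98, 98, 98, 14, 14, 14, 2, 2, 2, 1] (10 cycles, including the fixed point 0).
n − c = 343 − 10 = 333; sign = (−1)^333 = -1.
Check: (300/343) = -1 by Zolotarev.

-1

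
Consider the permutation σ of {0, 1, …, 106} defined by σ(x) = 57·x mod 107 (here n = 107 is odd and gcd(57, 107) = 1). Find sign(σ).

+1

Trace 87: π^k(87) = [87, 37, 76, 52, 75, 102, 36] for k=0..6.
Cycle type of π: 53×2 + 1; total 3 cycles.
With 3 cycles on 107 points, sign = (−1)^{107−3} = +1.
(57|107)_J = +1 (Zolotarev's lemma cross-check).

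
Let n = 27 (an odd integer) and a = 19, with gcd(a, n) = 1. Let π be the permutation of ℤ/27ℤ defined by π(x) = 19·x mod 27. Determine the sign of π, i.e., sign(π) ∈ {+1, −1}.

Trace 19: π^k(19) = [19, 10, 1] for k=0..2.
The orbit structure of x ↦ 19x mod 27: 15 orbits of sizes [3, 3, 3, 3, 3, 3, 1, 1, 1, 1, 1, 1, 1, 1, 1].
Σ(ℓ_i−1) = 27−15 = 12; sign = (−1)^12 = +1.

+1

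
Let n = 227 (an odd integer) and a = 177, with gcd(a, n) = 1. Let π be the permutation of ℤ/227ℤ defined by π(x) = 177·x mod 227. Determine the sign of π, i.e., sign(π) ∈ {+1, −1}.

+1

Start at x=129: 129 → 133 → 160 → 172 → 26 → 62 → 78 → … (one orbit).
π_177 has 3 disjoint cycles with lengths [113, 113, 1] on {0,…,226}.
With 3 cycles on 227 points, sign = (−1)^{227−3} = +1.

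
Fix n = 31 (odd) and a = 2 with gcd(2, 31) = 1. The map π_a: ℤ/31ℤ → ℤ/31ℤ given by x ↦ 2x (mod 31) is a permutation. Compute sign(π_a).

Trace 1: π^k(1) = [1, 2, 4, 8, 16] for k=0..4.
The orbit structure of x ↦ 2x mod 31: 7 orbits of sizes [5, 5, 5, 5, 5, 5, 1].
With 7 cycles on 31 points, sign = (−1)^{31−7} = +1.
The Jacobi symbol (2|31) = +1 (Zolotarev) agrees.

+1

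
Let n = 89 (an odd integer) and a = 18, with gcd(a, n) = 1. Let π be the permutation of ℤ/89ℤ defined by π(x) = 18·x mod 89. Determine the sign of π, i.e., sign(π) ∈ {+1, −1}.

Trace 81: π^k(81) = [81, 34, 78, 69, 85, 17, 39] for k=0..6.
The orbit structure of x ↦ 18x mod 89: 3 orbits of sizes [44, 44, 1].
3 cycles on 89: each ℓ→(−1)^(ℓ−1), product (−1)^86 = +1.
(18|89)_J = +1 (Zolotarev's lemma cross-check).

+1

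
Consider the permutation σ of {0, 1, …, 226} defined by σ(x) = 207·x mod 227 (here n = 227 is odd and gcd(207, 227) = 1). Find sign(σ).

Trace 11: π^k(11) = [11, 7, 87, 76, 69, 209, 133] for k=0..6.
Cycle type of π: 113×2 + 1; total 3 cycles.
3 cycles on 227: each ℓ→(−1)^(ℓ−1), product (−1)^224 = +1.
Via Zolotarev, sign(π_{207}) = (207|227) = +1.

+1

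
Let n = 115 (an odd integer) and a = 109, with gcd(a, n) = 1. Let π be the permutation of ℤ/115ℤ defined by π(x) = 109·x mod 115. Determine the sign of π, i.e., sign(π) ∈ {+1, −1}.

-1

Orbit of 6 under x↦109x: [6, 79, 101, 84, 71, 34, 26]… (length divides ord_115(109)).
Decompose π into cycles: lengths [22, 22, 22, 22, 22, 2, 2, 1] (8 cycles, including the fixed point 0).
sign(π) = (−1)^{n − #cycles} = (−1)^{115−8} = (−1)^107 = -1.
The Jacobi symbol (109|115) = -1 (Zolotarev) agrees.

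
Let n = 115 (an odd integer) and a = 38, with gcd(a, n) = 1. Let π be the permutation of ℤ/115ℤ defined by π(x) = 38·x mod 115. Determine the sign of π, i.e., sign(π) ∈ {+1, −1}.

+1

Orbit of 88 under x↦38x: [88, 9, 112, 1, 38, 64, 17]… (length divides ord_115(38)).
π_38 has 5 disjoint cycles with lengths [44, 44, 22, 4, 1] on {0,…,114}.
Σ(ℓ_i−1) = 115−5 = 110; sign = (−1)^110 = +1.
Zolotarev: (38|115) = +1, matching the cycle-count sign.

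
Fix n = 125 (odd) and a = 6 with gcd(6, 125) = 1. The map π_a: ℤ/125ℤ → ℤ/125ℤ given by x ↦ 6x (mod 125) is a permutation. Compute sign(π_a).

+1

Orbit of 11 under x↦6x: [11, 66, 21, 1, 6, 36, 91]… (length divides ord_125(6)).
π_6 has 13 disjoint cycles with lengths [25, 25, 25, 25, 5, 5, 5, 5, 1, 1, 1, 1, 1] on {0,…,124}.
sign(π) = (−1)^{n − #cycles} = (−1)^{125−13} = (−1)^112 = +1.
Check: (6/125) = +1 by Zolotarev.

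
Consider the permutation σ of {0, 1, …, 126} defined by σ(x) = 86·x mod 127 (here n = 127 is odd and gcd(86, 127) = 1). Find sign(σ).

-1

Orbit of 73 under x↦86x: [73, 55, 31, 126, 41, 97, 87]… (length divides ord_127(86)).
2 cycles of lengths [126, 1].
127 − 2 = 125 transpositions; sign(π) = (−1)^125 = -1.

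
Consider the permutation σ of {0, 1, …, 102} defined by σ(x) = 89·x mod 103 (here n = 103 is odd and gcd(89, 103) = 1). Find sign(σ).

-1

Start at x=61: 61 → 73 → 8 → 94 → 23 → 90 → 79 → … (one orbit).
Decompose π into cycles: lengths [34, 34, 34, 1] (4 cycles, including the fixed point 0).
4 cycles on 103: each ℓ→(−1)^(ℓ−1), product (−1)^99 = -1.
(89|103)_J = -1 (Zolotarev's lemma cross-check).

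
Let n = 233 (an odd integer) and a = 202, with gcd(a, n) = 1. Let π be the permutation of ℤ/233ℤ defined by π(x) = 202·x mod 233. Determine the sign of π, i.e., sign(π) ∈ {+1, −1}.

Start at x=126: 126 → 55 → 159 → 197 → 184 → 121 → 210 → … (one orbit).
3 cycles of lengths [116, 116, 1].
Σ(ℓ_i−1) = 233−3 = 230; sign = (−1)^230 = +1.

+1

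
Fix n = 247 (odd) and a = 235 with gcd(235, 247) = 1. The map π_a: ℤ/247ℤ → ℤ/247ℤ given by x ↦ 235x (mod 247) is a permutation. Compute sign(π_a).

Trace 235: π^k(235) = [235, 144, 1] for k=0..2.
Cycle lengths of π_235 on ℤ/247ℤ: [3, 3, 3, 3, 3, 3, 3, 3, 3, 3, 3, 3, 3, 3, 3, 3, 3, 3, 3, 3, 3, 3, 3, 3, 3, 3, 3, 3, 3, 3, 3, 3, 3, 3, 3, 3, 3, 3, 3, 3, 3, 3, 3, 3, 3, 3, 3, 3, 3, 3, 3, 3, 3, 3, 3, 3, 3, 3, 3, 3, 3, 3, 3, 3, 3, 3, 3, 3, 3, 3, 3, 3, 3, 3, 3, 3, 3, 3, 1, 1, 1, 1, 1, 1, 1, 1, 1, 1, 1, 1, 1]; 91 cycles in total.
sign(π) = (−1)^{n − #cycles} = (−1)^{247−91} = (−1)^156 = +1.

+1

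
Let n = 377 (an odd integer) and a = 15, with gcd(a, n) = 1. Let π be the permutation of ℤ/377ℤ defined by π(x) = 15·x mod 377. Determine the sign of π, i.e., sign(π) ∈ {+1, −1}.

Orbit of 60 under x↦15x: [60, 146, 305, 51, 11, 165, 213]… (length divides ord_377(15)).
The orbit structure of x ↦ 15x mod 377: 7 orbits of sizes [84, 84, 84, 84, 28, 12, 1].
Σ(ℓ_i−1) = 377−7 = 370; sign = (−1)^370 = +1.

+1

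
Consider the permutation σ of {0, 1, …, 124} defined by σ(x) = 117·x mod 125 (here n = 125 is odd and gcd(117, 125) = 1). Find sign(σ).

Orbit of 66 under x↦117x: [66, 97, 99, 83, 86, 62, 4]… (length divides ord_125(117)).
Decompose π into cycles: lengths [100, 20, 4, 1] (4 cycles, including the fixed point 0).
4 cycles on 125: each ℓ→(−1)^(ℓ−1), product (−1)^121 = -1.

-1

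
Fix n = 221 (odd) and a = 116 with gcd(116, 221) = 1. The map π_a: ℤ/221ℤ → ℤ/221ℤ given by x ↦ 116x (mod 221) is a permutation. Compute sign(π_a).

-1

Start at x=196: 196 → 194 → 183 → 12 → 66 → 142 → 118 → … (one orbit).
Cycle type of π: 16×13 + 2×6 + 1; total 20 cycles.
Σ(ℓ_i−1) = 221−20 = 201; sign = (−1)^201 = -1.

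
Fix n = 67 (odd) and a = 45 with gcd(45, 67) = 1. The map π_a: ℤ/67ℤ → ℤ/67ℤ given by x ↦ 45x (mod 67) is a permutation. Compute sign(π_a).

Trace 25: π^k(25) = [25, 53, 40, 58, 64, 66, 22] for k=0..6.
4 cycles of lengths [22, 22, 22, 1].
Σ(ℓ_i−1) = 67−4 = 63; sign = (−1)^63 = -1.

-1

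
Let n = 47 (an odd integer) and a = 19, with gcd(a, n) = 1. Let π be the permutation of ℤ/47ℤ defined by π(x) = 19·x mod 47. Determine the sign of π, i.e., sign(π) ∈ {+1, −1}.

Orbit of 27 under x↦19x: [27, 43, 18, 13, 12, 40, 8]… (length divides ord_47(19)).
Decompose π into cycles: lengths [46, 1] (2 cycles, including the fixed point 0).
2 cycles on 47: each ℓ→(−1)^(ℓ−1), product (−1)^45 = -1.
Via Zolotarev, sign(π_{19}) = (19|47) = -1.

-1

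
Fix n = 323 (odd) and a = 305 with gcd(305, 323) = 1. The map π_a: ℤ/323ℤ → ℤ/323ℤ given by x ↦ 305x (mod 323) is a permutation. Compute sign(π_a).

+1

Trace 1: π^k(1) = [1, 305] for k=0..1.
π_305 has 171 disjoint cycles with lengths [2, 2, 2, 2, 2, 2, 2, 2, 2, 2, 2, 2, 2, 2, 2, 2, 2, 2, 2, 2, 2, 2, 2, 2, 2, 2, 2, 2, 2, 2, 2, 2, 2, 2, 2, 2, 2, 2, 2, 2, 2, 2, 2, 2, 2, 2, 2, 2, 2, 2, 2, 2, 2, 2, 2, 2, 2, 2, 2, 2, 2, 2, 2, 2, 2, 2, 2, 2, 2, 2, 2, 2, 2, 2, 2, 2, 2, 2, 2, 2, 2, 2, 2, 2, 2, 2, 2, 2, 2, 2, 2, 2, 2, 2, 2, 2, 2, 2, 2, 2, 2, 2, 2, 2, 2, 2, 2, 2, 2, 2, 2, 2, 2, 2, 2, 2, 2, 2, 2, 2, 2, 2, 2, 2, 2, 2, 2, 2, 2, 2, 2, 2, 2, 2, 2, 2, 2, 2, 2, 2, 2, 2, 2, 2, 2, 2, 2, 2, 2, 2, 2, 2, 1, 1, 1, 1, 1, 1, 1, 1, 1, 1, 1, 1, 1, 1, 1, 1, 1, 1, 1] on {0,…,322}.
171 cycles on 323: each ℓ→(−1)^(ℓ−1), product (−1)^152 = +1.
Check: (305/323) = +1 by Zolotarev.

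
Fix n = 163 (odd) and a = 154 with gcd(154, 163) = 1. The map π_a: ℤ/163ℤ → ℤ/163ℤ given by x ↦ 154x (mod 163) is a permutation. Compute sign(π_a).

-1

Start at x=47: 47 → 66 → 58 → 130 → 134 → 98 → 96 → … (one orbit).
2 cycles of lengths [162, 1].
163 − 2 = 161 transpositions; sign(π) = (−1)^161 = -1.
Zolotarev: (154|163) = -1, matching the cycle-count sign.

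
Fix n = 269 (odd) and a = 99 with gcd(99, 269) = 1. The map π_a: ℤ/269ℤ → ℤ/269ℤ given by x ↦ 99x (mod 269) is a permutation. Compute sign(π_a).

+1

Start at x=235: 235 → 131 → 57 → 263 → 213 → 105 → 173 → … (one orbit).
Cycle type of π: 67×4 + 1; total 5 cycles.
269 − 5 = 264 transpositions; sign(π) = (−1)^264 = +1.
The Jacobi symbol (99|269) = +1 (Zolotarev) agrees.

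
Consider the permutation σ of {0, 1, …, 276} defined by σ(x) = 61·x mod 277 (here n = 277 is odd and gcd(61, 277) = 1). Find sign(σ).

-1

Orbit of 247 under x↦61x: [247, 109, 1, 61, 120, 118, 273]… (length divides ord_277(61)).
Decompose π into cycles: lengths [92, 92, 92, 1] (4 cycles, including the fixed point 0).
With 4 cycles on 277 points, sign = (−1)^{277−4} = -1.
Via Zolotarev, sign(π_{61}) = (61|277) = -1.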